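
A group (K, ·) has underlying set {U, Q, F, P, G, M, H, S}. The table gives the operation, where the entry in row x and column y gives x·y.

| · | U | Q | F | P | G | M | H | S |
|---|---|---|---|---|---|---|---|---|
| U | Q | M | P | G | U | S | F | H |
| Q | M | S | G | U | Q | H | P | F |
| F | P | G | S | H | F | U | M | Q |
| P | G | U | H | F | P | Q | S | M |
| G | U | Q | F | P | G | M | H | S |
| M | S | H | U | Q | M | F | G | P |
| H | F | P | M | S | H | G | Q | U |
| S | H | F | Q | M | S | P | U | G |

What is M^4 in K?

S

M^1 = M
M^2 = M·M = F
M^3 = F·M = U
M^4 = U·M = S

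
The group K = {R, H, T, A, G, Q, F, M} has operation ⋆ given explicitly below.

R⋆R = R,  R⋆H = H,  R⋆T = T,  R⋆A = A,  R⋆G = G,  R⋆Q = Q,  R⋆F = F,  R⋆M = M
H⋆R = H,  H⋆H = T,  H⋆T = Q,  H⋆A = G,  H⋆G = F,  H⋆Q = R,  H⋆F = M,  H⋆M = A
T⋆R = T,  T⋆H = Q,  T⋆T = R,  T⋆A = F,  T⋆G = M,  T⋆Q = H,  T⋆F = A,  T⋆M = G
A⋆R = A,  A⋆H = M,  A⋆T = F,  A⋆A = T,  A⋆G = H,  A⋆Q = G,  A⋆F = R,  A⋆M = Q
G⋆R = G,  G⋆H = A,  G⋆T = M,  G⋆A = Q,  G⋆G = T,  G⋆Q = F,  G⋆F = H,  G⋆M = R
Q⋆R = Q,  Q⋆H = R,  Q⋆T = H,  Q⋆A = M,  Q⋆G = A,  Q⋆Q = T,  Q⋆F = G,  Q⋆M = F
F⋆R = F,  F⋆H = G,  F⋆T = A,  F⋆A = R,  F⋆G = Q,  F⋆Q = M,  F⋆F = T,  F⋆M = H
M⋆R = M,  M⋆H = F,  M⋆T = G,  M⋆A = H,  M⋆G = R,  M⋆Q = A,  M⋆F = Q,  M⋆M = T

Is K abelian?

A ⋆ Q = G but Q ⋆ A = M.
Since A and Q do not commute, K is not abelian.

No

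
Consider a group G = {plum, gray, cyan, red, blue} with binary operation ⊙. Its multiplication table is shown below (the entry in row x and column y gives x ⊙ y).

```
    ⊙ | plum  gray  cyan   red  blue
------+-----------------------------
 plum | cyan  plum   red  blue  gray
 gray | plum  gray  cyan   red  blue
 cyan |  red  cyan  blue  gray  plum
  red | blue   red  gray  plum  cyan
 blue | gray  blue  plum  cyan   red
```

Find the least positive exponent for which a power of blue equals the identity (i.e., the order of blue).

5

The identity element is gray (its row matches the header).
blue^1 = blue
blue^2 = blue ⊙ blue = red
blue^3 = red ⊙ blue = cyan
blue^4 = cyan ⊙ blue = plum
blue^5 = plum ⊙ blue = gray
The first power of blue equal to the identity is blue^5, so ord(blue) = 5.
(Structurally, G here is isomorphic to the cyclic group Z_5.)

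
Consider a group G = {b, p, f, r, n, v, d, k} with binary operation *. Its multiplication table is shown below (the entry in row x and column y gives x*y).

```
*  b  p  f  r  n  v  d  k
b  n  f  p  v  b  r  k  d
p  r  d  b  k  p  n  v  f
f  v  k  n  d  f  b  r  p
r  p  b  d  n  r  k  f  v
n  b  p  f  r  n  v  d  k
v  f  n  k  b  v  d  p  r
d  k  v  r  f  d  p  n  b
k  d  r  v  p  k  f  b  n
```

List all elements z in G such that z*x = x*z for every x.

An element z is central iff its row equals its column in the table.
For p: p*r = k ≠ b = r*p, so p ∉ Z.
Checking each element this way leaves Z(G) = {d, n}.

{d, n}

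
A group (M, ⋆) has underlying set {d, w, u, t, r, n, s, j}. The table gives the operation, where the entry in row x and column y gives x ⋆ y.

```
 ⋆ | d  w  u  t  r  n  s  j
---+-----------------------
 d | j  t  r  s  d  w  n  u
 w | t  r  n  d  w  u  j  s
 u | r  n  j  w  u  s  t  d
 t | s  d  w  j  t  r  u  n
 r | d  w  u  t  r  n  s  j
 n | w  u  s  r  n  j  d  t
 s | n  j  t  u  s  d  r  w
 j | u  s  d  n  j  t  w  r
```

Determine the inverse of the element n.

t

First locate the identity: row r matches the header, so r is the identity.
Scan row n for r: n ⋆ t = r. Hence n^(-1) = t.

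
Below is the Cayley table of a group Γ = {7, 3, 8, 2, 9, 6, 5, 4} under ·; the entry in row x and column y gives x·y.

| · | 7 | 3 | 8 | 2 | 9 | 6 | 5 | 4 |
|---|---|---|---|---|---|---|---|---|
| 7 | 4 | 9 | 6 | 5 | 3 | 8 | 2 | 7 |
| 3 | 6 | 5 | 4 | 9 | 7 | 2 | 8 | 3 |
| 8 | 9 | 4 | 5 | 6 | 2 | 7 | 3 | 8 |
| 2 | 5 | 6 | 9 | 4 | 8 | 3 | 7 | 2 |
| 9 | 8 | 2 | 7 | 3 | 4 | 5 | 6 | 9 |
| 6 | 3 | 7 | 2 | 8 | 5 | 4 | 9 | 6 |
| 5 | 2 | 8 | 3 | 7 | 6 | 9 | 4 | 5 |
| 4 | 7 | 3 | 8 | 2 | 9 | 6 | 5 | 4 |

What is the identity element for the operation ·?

4

The identity e satisfies e·x = x for all x, so its row in the table reproduces the column headers.
Row 4 reads: 7, 3, 8, 2, 9, 6, 5, 4 — exactly the header order. So 4 is the identity.
(Structurally, Γ here is isomorphic to the dihedral group D_4.)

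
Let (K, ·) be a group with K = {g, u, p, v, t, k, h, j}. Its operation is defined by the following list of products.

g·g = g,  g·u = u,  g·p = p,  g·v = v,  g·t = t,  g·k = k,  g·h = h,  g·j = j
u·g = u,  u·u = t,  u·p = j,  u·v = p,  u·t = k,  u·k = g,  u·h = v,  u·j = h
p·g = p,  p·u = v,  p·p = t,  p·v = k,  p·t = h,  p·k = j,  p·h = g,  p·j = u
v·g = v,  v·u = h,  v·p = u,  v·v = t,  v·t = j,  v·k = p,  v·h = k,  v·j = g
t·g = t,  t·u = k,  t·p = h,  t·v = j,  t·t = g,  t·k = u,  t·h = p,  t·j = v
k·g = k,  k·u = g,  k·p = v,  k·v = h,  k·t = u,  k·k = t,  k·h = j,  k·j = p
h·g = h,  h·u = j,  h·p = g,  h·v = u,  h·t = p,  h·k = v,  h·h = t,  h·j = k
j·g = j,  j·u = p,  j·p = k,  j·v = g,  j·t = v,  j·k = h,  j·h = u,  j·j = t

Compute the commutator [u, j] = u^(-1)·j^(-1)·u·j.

t

Identity is g; from the table u^(-1) = k and j^(-1) = v.
k·v = h
h·u = j
j·j = t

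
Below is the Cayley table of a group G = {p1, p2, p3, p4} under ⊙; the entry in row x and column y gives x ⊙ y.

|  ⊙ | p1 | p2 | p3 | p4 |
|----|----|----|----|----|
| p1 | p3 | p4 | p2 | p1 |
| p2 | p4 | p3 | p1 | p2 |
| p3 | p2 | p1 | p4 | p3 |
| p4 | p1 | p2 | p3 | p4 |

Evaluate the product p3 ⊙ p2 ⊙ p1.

p3

p3 ⊙ p2 = p1
p1 ⊙ p1 = p3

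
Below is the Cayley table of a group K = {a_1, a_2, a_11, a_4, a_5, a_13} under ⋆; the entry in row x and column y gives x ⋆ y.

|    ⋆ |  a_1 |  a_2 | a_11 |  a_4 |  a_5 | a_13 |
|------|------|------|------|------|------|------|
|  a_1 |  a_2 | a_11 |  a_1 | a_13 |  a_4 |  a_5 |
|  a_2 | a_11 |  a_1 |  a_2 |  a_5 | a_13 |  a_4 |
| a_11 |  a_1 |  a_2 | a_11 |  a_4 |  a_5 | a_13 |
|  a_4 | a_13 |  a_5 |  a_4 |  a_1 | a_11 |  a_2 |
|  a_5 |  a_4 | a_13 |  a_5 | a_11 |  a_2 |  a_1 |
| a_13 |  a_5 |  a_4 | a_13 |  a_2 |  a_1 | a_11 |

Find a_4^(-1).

First locate the identity: row a_11 matches the header, so a_11 is the identity.
Scan row a_4 for a_11: a_4 ⋆ a_5 = a_11. Hence a_4^(-1) = a_5.

a_5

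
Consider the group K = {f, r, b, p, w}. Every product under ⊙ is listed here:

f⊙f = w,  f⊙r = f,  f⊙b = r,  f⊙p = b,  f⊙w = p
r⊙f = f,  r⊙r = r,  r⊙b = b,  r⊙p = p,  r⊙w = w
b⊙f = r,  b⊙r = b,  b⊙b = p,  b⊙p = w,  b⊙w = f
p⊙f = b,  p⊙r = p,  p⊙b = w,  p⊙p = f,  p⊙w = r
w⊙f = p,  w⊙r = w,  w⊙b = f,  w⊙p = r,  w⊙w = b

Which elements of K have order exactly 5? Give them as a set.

Identity is r. Compute the order of each non-identity element by repeated multiplication:
  f: f → w → p → b → r  (order 5)
  b: b → p → w → f → r  (order 5)
  p: p → f → b → w → r  (order 5)
  w: w → b → f → p → r  (order 5)
Elements of order 5: {b, f, p, w}.
(Structurally, K here is isomorphic to the cyclic group Z_5.)

{b, f, p, w}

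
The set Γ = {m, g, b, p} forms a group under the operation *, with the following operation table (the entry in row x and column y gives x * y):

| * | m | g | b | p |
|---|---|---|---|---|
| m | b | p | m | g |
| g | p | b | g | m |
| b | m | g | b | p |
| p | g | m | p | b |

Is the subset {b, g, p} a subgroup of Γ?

No

g * p = m, which is not in {b, g, p}.
The subset is not closed under *, so it is not a subgroup.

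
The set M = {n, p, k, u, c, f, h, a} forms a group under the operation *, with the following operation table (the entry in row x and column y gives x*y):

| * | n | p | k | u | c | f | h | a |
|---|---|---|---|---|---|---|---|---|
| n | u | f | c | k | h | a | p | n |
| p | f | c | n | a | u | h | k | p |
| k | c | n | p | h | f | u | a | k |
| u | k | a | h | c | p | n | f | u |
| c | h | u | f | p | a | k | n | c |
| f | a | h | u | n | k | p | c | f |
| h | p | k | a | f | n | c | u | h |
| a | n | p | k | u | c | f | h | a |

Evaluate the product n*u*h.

a

n*u = k
k*h = a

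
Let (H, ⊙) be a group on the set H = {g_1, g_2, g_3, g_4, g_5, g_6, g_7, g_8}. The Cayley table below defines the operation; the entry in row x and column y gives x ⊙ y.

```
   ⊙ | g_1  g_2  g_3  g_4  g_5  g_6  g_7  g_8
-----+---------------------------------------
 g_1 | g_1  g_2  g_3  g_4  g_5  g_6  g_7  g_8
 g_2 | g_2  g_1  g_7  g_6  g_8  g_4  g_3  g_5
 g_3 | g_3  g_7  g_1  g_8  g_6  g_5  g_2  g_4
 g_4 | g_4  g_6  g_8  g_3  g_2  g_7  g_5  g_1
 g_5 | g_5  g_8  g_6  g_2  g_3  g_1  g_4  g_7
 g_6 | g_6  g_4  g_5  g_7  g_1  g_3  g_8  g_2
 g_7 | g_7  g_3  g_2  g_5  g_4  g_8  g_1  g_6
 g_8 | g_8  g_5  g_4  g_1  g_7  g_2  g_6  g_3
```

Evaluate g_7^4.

g_1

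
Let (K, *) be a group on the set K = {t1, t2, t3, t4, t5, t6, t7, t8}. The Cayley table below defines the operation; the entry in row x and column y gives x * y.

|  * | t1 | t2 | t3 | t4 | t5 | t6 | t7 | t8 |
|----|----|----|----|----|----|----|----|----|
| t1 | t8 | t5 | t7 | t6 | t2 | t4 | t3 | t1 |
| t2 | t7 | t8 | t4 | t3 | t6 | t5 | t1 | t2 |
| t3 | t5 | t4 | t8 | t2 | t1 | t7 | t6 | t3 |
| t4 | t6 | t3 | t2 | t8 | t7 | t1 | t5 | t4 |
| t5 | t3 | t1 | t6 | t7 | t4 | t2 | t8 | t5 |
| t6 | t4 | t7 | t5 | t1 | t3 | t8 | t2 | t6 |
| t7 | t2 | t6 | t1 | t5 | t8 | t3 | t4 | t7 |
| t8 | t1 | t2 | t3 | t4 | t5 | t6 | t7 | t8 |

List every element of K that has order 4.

Identity is t8. Compute the order of each non-identity element by repeated multiplication:
  t1: t1 → t8  (order 2)
  t2: t2 → t8  (order 2)
  t3: t3 → t8  (order 2)
  t4: t4 → t8  (order 2)
  t5: t5 → t4 → t7 → t8  (order 4)
  t6: t6 → t8  (order 2)
  t7: t7 → t4 → t5 → t8  (order 4)
Elements of order 4: {t5, t7}.
(Structurally, K here is isomorphic to the dihedral group D_4.)

{t5, t7}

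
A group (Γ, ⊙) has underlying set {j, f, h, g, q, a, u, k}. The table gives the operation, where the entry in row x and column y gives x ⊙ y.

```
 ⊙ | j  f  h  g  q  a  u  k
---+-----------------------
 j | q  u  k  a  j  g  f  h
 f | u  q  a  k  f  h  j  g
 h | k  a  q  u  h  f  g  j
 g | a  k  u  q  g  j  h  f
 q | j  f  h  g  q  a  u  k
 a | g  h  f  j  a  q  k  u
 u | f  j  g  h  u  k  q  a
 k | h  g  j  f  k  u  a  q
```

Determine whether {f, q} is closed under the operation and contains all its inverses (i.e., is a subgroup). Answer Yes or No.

Yes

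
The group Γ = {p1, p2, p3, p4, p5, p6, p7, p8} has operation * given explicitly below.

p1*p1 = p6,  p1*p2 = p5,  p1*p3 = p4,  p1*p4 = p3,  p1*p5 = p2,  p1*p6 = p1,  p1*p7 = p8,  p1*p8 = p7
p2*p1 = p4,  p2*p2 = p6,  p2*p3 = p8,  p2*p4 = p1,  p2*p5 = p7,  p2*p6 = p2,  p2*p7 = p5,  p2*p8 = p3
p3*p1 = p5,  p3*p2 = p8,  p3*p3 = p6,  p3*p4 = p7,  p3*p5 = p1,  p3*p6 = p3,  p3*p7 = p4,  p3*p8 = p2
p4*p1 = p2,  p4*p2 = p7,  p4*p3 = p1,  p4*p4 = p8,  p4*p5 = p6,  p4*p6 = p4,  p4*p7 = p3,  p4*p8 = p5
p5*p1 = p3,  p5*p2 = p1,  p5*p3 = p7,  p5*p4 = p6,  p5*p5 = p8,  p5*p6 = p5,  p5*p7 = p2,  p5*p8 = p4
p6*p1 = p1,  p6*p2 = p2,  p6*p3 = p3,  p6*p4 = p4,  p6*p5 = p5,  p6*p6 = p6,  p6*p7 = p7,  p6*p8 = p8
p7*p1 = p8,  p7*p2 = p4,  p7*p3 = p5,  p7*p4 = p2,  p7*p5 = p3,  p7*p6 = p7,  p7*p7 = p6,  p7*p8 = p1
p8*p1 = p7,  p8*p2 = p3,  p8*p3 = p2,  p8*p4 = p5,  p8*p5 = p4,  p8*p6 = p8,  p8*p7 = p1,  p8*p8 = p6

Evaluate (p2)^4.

p2^1 = p2
p2^2 = p2*p2 = p6
p2^3 = p6*p2 = p2
p2^4 = p2*p2 = p6

p6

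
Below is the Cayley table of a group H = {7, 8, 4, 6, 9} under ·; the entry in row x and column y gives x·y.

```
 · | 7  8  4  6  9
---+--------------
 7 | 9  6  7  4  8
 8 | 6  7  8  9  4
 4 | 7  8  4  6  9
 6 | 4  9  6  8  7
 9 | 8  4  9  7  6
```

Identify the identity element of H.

The identity e satisfies e·x = x for all x, so its row in the table reproduces the column headers.
Row 4 reads: 7, 8, 4, 6, 9 — exactly the header order. So 4 is the identity.

4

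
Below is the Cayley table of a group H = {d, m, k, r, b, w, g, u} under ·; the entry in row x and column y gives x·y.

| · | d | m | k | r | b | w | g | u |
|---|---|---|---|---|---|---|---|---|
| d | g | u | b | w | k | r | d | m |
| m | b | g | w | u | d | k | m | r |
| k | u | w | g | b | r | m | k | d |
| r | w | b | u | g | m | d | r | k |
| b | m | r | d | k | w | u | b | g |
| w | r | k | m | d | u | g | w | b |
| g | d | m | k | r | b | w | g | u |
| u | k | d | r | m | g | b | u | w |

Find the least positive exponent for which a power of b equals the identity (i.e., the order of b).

The identity element is g (its row matches the header).
b^1 = b
b^2 = b·b = w
b^3 = w·b = u
b^4 = u·b = g
The first power of b equal to the identity is b^4, so ord(b) = 4.
(Structurally, H here is isomorphic to the dihedral group D_4.)

4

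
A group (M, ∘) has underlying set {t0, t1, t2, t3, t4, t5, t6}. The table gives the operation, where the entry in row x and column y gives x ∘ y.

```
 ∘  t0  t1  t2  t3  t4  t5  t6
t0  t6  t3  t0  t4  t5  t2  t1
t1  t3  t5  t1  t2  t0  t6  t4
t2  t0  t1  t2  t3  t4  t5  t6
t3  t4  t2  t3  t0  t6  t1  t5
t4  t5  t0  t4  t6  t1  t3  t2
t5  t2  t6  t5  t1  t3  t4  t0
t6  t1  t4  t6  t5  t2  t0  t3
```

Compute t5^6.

t5^1 = t5
t5^2 = t5 ∘ t5 = t4
t5^3 = t4 ∘ t5 = t3
t5^4 = t3 ∘ t5 = t1
t5^5 = t1 ∘ t5 = t6
t5^6 = t6 ∘ t5 = t0

t0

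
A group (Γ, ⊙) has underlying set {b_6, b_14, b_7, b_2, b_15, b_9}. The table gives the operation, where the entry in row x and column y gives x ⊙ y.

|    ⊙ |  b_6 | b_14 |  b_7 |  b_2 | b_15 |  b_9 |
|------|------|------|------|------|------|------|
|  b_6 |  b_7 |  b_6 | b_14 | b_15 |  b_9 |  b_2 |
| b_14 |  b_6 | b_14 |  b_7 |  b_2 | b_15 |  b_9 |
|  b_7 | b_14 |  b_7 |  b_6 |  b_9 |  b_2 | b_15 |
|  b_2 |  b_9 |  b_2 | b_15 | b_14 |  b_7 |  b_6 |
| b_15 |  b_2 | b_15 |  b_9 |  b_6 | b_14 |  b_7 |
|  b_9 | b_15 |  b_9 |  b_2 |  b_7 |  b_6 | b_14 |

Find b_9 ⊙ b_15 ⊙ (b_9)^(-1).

The identity is b_14. In row b_9, the entry b_14 sits in column b_9, so b_9^(-1) = b_9.
b_9 ⊙ b_15 = b_6
b_6 ⊙ b_9 = b_2

b_2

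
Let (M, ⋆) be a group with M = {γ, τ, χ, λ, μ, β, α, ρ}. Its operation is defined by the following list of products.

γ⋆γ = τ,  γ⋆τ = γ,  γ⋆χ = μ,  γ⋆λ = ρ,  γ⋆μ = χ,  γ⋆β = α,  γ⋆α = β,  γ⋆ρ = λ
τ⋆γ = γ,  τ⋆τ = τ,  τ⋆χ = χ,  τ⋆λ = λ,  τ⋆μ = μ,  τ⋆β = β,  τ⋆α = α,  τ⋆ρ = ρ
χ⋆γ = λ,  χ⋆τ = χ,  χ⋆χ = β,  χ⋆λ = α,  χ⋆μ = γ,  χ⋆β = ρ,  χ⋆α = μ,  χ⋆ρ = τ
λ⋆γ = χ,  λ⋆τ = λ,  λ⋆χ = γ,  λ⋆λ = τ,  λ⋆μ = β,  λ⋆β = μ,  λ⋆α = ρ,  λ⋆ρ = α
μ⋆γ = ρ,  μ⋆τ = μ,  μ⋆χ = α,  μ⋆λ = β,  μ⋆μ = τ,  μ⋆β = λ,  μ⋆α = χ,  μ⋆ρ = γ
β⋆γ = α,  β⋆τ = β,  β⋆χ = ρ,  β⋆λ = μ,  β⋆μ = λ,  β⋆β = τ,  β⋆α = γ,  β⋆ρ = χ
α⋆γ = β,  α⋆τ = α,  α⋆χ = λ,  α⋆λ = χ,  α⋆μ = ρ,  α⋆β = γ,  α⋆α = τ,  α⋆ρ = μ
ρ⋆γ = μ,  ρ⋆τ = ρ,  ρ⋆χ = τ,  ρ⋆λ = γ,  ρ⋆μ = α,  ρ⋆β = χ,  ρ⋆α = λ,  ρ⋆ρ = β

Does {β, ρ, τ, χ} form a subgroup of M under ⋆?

Yes

{β, ρ, τ, χ} contains the identity τ.
Checking products: every product of two elements of {β, ρ, τ, χ} (read from the table) lies in {β, ρ, τ, χ}, so the set is closed.
In a finite group, a nonempty closed subset is a subgroup. So {β, ρ, τ, χ} ≤ M.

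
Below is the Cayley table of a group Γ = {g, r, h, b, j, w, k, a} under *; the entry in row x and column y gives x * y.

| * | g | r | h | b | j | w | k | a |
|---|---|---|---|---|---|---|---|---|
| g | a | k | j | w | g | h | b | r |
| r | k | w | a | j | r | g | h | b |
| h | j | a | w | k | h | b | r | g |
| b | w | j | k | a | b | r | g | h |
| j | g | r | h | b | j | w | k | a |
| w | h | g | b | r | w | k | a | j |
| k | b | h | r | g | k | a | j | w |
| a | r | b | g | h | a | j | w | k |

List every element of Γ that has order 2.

Identity is j. Compute the order of each non-identity element by repeated multiplication:
  g: g → a → r → k → b → w → h → j  (order 8)
  r: r → w → g → k → h → a → b → j  (order 8)
  h: h → w → b → k → r → a → g → j  (order 8)
  b: b → a → h → k → g → w → r → j  (order 8)
  w: w → k → a → j  (order 4)
  k: k → j  (order 2)
  a: a → k → w → j  (order 4)
Elements of order 2: {k}.

{k}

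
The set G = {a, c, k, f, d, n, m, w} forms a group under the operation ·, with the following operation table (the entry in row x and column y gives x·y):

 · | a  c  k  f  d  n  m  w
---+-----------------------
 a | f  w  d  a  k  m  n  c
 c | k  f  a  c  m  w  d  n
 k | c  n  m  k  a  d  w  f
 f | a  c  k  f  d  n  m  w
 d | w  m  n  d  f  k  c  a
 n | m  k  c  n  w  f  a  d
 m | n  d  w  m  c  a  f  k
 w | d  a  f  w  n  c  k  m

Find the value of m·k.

w

Read row m, column k: m·k = w.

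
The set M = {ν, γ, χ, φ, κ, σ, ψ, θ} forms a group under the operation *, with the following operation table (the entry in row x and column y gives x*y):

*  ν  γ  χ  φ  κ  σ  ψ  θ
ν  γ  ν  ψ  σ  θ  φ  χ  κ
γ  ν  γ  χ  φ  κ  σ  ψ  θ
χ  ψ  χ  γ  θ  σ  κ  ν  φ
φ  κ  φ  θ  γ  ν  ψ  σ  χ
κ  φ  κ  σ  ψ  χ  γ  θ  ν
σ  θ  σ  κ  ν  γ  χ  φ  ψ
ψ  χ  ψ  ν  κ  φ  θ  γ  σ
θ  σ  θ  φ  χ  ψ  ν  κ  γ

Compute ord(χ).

The identity element is γ (its row matches the header).
χ^1 = χ
χ^2 = χ*χ = γ
The first power of χ equal to the identity is χ^2, so ord(χ) = 2.

2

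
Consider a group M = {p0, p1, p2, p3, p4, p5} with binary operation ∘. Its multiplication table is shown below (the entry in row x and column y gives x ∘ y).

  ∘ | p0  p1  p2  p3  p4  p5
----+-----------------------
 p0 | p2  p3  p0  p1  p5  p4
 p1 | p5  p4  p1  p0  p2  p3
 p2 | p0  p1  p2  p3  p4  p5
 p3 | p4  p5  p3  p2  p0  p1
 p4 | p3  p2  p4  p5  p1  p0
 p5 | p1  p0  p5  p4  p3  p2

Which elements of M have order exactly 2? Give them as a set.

Identity is p2. Compute the order of each non-identity element by repeated multiplication:
  p0: p0 → p2  (order 2)
  p1: p1 → p4 → p2  (order 3)
  p3: p3 → p2  (order 2)
  p4: p4 → p1 → p2  (order 3)
  p5: p5 → p2  (order 2)
Elements of order 2: {p0, p3, p5}.

{p0, p3, p5}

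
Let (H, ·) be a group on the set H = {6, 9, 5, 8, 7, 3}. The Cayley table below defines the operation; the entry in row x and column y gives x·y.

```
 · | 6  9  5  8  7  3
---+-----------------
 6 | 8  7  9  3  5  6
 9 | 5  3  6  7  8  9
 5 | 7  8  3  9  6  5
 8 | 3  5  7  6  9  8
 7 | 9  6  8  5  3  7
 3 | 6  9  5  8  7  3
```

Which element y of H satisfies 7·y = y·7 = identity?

First locate the identity: row 3 matches the header, so 3 is the identity.
Scan row 7 for 3: 7·7 = 3. Hence 7^(-1) = 7.

7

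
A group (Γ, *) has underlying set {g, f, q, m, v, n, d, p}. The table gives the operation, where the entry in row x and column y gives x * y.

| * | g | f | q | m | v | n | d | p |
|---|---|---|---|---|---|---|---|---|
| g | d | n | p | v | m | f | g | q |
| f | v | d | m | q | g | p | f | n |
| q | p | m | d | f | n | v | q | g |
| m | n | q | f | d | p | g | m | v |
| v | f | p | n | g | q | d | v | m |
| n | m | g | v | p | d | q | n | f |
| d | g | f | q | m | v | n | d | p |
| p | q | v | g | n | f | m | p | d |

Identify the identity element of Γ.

The identity e satisfies e * x = x for all x, so its row in the table reproduces the column headers.
Row d reads: g, f, q, m, v, n, d, p — exactly the header order. So d is the identity.

d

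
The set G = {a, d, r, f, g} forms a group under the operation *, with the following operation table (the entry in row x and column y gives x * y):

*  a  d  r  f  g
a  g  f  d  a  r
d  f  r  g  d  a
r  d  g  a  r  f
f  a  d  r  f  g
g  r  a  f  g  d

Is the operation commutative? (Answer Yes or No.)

Yes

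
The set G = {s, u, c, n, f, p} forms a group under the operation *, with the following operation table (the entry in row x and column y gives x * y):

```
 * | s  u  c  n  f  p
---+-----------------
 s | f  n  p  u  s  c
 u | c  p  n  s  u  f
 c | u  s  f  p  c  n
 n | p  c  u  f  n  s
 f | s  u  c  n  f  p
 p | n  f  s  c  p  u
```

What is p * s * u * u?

s

p * s = n
n * u = c
c * u = s
(Structurally, G here is isomorphic to the symmetric group S_3.)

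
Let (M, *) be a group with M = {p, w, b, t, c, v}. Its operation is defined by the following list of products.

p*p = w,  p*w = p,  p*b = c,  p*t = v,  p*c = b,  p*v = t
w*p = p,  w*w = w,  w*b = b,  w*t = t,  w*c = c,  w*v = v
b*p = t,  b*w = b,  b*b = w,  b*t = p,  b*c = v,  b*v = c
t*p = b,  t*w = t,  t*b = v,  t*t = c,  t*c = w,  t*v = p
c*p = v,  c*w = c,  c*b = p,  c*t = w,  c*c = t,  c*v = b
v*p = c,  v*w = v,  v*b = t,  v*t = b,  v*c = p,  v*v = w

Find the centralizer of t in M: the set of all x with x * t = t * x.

{c, t, w}

Compare row t with column t entry by entry.
c * t = w = t * c, so c commutes with t.
p * t = v but t * p = b, so p does not.
Collecting the elements that commute with t: C(t) = {c, t, w}.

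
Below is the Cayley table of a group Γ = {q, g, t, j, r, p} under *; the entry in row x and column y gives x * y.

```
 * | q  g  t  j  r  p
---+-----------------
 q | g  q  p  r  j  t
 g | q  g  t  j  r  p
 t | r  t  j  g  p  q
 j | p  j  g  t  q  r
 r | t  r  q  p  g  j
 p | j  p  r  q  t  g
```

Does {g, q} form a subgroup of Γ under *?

Yes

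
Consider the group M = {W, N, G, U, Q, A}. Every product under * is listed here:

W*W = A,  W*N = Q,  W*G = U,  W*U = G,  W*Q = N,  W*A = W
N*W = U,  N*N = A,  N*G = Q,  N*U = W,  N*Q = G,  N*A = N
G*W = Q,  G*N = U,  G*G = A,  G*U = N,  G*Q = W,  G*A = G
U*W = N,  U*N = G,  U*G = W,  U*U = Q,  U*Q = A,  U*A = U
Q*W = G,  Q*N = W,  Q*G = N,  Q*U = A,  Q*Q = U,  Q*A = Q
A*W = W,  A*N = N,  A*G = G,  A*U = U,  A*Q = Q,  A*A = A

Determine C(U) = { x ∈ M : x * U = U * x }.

Compare row U with column U entry by entry.
Q * U = A = U * Q, so Q commutes with U.
W * U = G but U * W = N, so W does not.
Collecting the elements that commute with U: C(U) = {A, Q, U}.

{A, Q, U}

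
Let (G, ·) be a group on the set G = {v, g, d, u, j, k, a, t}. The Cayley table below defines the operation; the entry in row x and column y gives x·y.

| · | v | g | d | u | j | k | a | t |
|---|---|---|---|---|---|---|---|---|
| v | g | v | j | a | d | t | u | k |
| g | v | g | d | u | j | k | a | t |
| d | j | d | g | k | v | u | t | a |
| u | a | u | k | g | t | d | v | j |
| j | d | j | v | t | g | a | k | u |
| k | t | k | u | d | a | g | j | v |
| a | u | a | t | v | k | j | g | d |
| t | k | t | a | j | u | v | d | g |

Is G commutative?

Check whether the table is symmetric across its main diagonal.
Every entry (row x, col y) equals the entry (row y, col x), so G is abelian.

Yes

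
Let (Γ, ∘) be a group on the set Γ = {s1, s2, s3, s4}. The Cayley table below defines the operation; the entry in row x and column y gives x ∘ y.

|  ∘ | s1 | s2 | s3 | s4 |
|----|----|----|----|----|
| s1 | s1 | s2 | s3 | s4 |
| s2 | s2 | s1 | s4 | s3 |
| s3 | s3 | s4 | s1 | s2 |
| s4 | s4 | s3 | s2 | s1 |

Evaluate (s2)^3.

s2

s2^1 = s2
s2^2 = s2 ∘ s2 = s1
s2^3 = s1 ∘ s2 = s2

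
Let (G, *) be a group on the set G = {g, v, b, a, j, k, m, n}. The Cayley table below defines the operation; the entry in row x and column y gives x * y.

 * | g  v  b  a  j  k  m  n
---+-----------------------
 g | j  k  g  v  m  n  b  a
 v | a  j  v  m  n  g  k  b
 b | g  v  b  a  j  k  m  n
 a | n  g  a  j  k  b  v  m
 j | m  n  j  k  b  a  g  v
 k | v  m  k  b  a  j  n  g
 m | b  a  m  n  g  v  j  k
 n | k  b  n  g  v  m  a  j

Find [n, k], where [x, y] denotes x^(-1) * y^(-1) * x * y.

j

Identity is b; from the table n^(-1) = v and k^(-1) = a.
v * a = m
m * n = k
k * k = j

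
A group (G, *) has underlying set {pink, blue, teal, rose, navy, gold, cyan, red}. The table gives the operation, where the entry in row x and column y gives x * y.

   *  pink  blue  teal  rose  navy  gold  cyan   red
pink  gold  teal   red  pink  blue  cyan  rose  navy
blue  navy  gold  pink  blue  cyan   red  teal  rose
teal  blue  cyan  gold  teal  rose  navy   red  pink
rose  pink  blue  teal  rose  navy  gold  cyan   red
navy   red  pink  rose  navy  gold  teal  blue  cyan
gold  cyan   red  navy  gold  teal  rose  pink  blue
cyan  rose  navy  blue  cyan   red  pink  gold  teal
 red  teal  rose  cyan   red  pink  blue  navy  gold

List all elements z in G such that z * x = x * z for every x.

{gold, rose}

An element z is central iff its row equals its column in the table.
For pink: pink * navy = blue ≠ red = navy * pink, so pink ∉ Z.
Checking each element this way leaves Z(G) = {gold, rose}.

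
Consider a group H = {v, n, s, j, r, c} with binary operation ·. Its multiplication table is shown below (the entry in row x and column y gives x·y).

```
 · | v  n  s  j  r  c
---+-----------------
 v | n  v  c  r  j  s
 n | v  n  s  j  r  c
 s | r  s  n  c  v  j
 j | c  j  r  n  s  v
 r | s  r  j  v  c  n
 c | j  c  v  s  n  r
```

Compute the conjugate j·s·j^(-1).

v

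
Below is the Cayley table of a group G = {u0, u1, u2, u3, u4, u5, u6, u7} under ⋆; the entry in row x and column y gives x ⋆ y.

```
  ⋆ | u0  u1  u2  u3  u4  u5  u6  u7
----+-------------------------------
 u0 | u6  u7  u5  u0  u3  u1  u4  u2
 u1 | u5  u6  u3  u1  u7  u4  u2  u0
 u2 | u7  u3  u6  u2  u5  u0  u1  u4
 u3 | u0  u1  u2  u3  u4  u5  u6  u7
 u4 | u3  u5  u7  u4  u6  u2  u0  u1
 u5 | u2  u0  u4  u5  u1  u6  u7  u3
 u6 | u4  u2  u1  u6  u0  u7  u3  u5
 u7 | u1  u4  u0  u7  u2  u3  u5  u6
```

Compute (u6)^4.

u6^1 = u6
u6^2 = u6 ⋆ u6 = u3
u6^3 = u3 ⋆ u6 = u6
u6^4 = u6 ⋆ u6 = u3
(Structurally, G here is isomorphic to the quaternion group Q_8.)

u3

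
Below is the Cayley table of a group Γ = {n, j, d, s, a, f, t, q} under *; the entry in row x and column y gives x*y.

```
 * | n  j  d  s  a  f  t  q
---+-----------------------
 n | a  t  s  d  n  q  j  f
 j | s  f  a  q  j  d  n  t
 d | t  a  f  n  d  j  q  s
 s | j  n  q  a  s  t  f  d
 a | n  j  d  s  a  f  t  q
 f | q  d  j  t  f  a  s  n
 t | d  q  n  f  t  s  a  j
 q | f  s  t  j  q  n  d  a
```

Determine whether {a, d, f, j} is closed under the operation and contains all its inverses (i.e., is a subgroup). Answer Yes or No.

Yes

{a, d, f, j} contains the identity a.
Checking products: every product of two elements of {a, d, f, j} (read from the table) lies in {a, d, f, j}, so the set is closed.
In a finite group, a nonempty closed subset is a subgroup. So {a, d, f, j} ≤ Γ.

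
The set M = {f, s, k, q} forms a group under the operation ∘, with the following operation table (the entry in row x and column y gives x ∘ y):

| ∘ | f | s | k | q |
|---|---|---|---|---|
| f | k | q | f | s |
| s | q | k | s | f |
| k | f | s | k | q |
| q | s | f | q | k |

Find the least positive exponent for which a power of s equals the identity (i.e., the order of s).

The identity element is k (its row matches the header).
s^1 = s
s^2 = s ∘ s = k
The first power of s equal to the identity is s^2, so ord(s) = 2.

2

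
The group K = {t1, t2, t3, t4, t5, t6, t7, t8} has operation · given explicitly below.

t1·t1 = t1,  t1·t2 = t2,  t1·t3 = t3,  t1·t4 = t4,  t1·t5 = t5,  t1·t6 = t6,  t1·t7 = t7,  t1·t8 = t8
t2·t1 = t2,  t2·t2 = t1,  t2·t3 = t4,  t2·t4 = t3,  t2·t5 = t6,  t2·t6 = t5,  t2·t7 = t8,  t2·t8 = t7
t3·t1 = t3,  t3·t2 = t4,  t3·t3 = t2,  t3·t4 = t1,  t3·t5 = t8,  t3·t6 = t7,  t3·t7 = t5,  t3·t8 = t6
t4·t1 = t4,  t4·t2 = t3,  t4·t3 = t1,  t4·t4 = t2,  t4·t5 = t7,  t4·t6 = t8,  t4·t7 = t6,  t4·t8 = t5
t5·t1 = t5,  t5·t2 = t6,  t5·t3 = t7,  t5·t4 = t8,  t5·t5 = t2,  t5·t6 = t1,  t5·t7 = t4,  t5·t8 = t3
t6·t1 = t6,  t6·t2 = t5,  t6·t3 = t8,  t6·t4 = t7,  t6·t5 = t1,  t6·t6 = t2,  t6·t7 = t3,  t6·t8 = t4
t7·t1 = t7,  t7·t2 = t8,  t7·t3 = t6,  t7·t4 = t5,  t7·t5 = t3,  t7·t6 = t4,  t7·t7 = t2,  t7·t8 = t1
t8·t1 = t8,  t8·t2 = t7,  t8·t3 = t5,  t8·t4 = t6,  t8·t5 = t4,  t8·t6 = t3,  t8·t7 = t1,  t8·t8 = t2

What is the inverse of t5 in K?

t6

First locate the identity: row t1 matches the header, so t1 is the identity.
Scan row t5 for t1: t5·t6 = t1. Hence t5^(-1) = t6.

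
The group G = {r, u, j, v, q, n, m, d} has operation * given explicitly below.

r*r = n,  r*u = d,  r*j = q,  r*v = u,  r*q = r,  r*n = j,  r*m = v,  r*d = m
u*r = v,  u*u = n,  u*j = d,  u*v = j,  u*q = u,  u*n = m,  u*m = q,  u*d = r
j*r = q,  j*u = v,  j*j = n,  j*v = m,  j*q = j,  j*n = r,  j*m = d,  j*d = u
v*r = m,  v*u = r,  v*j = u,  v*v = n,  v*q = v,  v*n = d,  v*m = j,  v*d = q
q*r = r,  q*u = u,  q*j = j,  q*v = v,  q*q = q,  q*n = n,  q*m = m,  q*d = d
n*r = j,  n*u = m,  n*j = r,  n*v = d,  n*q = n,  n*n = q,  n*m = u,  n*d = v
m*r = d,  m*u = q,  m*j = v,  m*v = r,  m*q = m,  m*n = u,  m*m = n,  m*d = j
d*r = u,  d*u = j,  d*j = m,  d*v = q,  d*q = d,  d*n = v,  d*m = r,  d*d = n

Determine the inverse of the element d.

v

First locate the identity: row q matches the header, so q is the identity.
Scan row d for q: d*v = q. Hence d^(-1) = v.
(Structurally, G here is isomorphic to the quaternion group Q_8.)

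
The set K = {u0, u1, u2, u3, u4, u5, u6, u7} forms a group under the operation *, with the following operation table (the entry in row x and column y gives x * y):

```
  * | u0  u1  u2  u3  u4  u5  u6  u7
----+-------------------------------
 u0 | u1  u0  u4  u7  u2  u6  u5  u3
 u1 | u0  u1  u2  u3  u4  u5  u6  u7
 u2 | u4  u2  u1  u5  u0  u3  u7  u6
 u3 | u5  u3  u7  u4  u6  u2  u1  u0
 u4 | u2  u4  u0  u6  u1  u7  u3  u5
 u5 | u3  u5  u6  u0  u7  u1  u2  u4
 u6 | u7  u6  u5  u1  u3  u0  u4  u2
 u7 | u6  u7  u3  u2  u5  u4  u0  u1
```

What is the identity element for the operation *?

u1

The identity e satisfies e * x = x for all x, so its row in the table reproduces the column headers.
Row u1 reads: u0, u1, u2, u3, u4, u5, u6, u7 — exactly the header order. So u1 is the identity.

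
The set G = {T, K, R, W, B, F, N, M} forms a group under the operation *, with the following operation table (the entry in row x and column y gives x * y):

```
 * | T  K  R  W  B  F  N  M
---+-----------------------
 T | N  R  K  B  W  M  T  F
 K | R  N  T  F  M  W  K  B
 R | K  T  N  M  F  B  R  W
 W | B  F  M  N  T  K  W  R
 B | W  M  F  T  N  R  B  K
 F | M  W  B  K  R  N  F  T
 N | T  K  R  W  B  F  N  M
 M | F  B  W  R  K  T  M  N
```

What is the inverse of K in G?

K

First locate the identity: row N matches the header, so N is the identity.
Scan row K for N: K * K = N. Hence K^(-1) = K.
(Structurally, G here is isomorphic to the elementary abelian group (Z_2)^3.)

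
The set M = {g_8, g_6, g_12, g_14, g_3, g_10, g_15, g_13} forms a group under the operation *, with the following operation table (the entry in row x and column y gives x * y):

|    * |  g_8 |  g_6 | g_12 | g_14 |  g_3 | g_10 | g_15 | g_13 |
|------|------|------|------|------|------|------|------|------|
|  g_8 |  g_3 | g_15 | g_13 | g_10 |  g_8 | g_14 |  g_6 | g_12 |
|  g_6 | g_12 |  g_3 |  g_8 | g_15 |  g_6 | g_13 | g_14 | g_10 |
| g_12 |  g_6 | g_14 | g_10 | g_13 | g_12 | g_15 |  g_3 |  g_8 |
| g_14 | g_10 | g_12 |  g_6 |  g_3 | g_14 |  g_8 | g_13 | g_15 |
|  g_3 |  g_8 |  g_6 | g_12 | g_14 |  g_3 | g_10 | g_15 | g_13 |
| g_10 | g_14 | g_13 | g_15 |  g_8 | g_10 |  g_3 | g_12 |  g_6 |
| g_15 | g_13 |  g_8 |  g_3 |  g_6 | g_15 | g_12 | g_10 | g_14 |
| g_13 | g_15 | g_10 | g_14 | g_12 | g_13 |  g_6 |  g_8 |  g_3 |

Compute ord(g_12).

The identity element is g_3 (its row matches the header).
g_12^1 = g_12
g_12^2 = g_12 * g_12 = g_10
g_12^3 = g_10 * g_12 = g_15
g_12^4 = g_15 * g_12 = g_3
The first power of g_12 equal to the identity is g_12^4, so ord(g_12) = 4.

4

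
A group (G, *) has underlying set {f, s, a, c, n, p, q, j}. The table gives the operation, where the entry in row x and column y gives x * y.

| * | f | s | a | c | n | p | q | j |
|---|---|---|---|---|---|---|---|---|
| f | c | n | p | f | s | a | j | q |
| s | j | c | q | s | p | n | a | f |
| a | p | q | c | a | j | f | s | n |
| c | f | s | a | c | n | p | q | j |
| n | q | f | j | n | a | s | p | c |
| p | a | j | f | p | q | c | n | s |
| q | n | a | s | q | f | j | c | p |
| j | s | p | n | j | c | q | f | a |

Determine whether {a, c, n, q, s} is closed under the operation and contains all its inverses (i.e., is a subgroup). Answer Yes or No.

n * a = j, which is not in {a, c, n, q, s}.
The subset is not closed under *, so it is not a subgroup.
(Structurally, G here is isomorphic to the dihedral group D_4.)

No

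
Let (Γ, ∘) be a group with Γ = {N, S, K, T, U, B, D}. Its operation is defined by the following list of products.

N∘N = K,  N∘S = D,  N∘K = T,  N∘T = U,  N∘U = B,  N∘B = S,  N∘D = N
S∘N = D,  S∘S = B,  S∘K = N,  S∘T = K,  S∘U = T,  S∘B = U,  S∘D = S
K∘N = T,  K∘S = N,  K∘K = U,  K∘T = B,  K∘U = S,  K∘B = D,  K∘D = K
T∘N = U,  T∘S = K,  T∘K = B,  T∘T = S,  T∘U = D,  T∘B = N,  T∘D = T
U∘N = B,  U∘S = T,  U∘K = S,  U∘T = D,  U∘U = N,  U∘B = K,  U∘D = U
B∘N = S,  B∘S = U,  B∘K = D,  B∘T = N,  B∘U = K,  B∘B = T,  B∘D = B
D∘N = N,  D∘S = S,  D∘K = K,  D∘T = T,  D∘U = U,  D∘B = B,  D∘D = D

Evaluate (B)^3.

B^1 = B
B^2 = B ∘ B = T
B^3 = T ∘ B = N

N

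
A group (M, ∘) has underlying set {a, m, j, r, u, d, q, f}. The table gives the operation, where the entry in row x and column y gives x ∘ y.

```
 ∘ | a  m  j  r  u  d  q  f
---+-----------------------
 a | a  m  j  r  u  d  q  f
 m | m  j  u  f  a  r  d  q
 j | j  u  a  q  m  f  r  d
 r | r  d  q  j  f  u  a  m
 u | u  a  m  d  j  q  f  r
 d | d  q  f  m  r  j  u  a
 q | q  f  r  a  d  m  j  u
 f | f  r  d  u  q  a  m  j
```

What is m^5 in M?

m^1 = m
m^2 = m ∘ m = j
m^3 = j ∘ m = u
m^4 = u ∘ m = a
m^5 = a ∘ m = m
(Structurally, M here is isomorphic to the quaternion group Q_8.)

m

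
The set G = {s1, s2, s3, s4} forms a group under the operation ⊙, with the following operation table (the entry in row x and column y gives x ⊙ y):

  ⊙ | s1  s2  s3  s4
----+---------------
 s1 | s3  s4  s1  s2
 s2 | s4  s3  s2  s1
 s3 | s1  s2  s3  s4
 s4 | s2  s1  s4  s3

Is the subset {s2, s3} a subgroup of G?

{s2, s3} contains the identity s3.
Checking products: every product of two elements of {s2, s3} (read from the table) lies in {s2, s3}, so the set is closed.
In a finite group, a nonempty closed subset is a subgroup. So {s2, s3} ≤ G.

Yes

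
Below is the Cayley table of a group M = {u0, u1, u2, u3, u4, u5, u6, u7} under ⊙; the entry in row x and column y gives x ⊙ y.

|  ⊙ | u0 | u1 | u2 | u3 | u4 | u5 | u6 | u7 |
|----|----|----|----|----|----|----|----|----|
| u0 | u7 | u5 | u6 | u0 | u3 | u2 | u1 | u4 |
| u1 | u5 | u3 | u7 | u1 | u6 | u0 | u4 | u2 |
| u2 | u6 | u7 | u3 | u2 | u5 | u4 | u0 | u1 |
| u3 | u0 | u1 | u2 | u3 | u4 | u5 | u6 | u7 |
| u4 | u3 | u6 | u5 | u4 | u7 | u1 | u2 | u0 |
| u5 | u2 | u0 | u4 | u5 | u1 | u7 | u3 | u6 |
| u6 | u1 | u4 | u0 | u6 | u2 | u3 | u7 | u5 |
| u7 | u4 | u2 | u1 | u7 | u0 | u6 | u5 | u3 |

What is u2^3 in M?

u2

u2^1 = u2
u2^2 = u2 ⊙ u2 = u3
u2^3 = u3 ⊙ u2 = u2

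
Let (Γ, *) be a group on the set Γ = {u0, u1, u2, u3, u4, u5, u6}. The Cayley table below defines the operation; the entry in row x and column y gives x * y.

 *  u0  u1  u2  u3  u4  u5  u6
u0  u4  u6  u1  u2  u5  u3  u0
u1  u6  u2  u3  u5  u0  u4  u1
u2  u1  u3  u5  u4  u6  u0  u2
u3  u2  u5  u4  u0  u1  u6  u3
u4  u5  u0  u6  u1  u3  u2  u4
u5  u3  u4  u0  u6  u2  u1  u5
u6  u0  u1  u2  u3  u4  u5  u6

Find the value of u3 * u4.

u1

Read row u3, column u4: u3 * u4 = u1.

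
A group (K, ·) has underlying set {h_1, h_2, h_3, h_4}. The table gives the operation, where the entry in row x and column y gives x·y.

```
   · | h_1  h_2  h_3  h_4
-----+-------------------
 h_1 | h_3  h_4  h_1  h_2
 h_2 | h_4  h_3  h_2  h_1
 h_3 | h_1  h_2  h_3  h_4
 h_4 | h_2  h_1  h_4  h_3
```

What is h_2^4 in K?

h_2^1 = h_2
h_2^2 = h_2·h_2 = h_3
h_2^3 = h_3·h_2 = h_2
h_2^4 = h_2·h_2 = h_3
(Structurally, K here is isomorphic to the Klein four-group V_4.)

h_3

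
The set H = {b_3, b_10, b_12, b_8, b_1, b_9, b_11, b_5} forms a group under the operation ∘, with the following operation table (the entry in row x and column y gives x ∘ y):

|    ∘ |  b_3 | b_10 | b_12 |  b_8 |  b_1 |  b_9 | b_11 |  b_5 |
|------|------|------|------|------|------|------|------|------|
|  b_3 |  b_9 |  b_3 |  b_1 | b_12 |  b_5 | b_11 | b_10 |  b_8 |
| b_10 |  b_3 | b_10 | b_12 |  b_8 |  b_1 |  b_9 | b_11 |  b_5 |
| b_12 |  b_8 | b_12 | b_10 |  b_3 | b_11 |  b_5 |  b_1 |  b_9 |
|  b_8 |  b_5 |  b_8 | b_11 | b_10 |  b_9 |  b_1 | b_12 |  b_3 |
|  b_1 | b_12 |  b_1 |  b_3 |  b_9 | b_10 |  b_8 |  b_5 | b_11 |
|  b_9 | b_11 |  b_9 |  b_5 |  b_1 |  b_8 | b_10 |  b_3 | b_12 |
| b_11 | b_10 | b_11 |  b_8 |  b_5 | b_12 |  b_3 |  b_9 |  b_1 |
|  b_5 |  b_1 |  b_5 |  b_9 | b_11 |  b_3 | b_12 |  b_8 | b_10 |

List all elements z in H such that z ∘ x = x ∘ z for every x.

{b_10, b_9}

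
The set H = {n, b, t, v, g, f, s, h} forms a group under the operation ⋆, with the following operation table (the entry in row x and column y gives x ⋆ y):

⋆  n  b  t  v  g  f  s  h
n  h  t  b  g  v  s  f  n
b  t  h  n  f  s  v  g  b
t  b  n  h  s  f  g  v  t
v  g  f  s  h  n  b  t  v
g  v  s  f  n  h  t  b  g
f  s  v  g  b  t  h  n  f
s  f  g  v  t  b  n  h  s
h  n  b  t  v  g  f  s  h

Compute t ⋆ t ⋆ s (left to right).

t ⋆ t = h
h ⋆ s = s

s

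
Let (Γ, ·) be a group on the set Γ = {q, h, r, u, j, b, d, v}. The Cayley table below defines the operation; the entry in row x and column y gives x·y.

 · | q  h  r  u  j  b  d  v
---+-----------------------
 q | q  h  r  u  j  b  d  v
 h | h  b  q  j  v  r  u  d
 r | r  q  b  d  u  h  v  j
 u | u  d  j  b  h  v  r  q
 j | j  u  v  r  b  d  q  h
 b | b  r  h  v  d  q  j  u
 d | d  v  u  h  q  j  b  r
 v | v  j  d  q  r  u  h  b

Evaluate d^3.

j

d^1 = d
d^2 = d·d = b
d^3 = b·d = j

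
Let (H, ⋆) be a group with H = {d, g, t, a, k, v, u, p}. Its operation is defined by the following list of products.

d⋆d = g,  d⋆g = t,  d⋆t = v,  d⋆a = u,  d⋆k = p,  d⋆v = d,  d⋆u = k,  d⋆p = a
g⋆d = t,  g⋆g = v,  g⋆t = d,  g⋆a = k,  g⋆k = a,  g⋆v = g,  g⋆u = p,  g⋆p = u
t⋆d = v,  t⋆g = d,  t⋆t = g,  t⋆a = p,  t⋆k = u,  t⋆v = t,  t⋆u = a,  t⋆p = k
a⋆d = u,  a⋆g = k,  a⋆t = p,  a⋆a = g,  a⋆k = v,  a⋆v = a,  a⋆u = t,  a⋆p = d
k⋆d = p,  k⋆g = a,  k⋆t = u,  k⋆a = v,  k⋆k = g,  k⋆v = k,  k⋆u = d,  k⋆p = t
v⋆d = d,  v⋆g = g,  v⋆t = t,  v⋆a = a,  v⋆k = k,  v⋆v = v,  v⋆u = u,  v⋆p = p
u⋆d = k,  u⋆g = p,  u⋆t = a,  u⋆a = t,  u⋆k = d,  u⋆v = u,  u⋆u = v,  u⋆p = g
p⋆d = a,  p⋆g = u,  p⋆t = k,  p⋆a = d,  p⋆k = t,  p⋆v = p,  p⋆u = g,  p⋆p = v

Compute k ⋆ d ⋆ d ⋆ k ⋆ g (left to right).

g

k ⋆ d = p
p ⋆ d = a
a ⋆ k = v
v ⋆ g = g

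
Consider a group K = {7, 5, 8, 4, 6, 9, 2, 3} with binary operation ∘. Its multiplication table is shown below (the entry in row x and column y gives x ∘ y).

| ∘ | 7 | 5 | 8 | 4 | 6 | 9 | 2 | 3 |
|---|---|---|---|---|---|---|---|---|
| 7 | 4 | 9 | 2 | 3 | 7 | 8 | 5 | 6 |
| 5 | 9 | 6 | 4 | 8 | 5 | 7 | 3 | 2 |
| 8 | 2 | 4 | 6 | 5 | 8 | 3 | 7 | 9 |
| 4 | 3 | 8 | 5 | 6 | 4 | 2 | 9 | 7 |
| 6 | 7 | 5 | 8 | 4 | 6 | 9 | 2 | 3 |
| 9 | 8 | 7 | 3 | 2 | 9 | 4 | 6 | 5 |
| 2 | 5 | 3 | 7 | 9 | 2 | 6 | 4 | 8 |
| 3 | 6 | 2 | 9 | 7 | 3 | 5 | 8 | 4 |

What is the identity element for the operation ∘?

The identity e satisfies e ∘ x = x for all x, so its row in the table reproduces the column headers.
Row 6 reads: 7, 5, 8, 4, 6, 9, 2, 3 — exactly the header order. So 6 is the identity.

6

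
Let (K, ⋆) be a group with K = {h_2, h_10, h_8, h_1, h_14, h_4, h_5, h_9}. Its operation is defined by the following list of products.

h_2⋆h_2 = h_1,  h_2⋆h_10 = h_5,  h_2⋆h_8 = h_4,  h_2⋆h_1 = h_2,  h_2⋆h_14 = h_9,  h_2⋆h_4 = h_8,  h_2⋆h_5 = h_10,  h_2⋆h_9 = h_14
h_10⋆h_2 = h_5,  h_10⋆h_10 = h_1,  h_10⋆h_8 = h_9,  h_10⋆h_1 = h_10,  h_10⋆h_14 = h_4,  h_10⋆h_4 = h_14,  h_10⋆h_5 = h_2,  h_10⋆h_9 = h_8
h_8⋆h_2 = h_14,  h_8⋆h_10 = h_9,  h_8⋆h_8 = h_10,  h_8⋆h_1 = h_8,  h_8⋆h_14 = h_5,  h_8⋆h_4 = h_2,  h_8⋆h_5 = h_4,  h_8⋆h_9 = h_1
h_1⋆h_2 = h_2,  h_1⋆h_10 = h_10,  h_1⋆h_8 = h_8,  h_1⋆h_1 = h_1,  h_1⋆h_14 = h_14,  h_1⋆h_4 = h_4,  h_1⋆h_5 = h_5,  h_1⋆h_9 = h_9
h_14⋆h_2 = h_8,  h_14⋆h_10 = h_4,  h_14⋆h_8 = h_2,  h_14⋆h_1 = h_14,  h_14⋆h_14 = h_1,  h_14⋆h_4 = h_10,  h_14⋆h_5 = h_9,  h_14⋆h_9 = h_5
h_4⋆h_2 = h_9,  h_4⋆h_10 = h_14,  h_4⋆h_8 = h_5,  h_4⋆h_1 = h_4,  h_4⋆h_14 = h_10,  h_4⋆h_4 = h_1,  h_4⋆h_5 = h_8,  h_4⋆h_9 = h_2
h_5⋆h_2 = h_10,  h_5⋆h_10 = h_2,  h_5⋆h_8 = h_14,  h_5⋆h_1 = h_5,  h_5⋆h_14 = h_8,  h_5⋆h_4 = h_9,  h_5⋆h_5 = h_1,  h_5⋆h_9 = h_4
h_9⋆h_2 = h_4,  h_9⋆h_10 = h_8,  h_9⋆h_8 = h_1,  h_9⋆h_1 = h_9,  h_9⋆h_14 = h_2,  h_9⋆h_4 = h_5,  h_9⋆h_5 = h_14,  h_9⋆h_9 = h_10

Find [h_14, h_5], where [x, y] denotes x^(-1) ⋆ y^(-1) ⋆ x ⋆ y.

Identity is h_1; from the table h_14^(-1) = h_14 and h_5^(-1) = h_5.
h_14 ⋆ h_5 = h_9
h_9 ⋆ h_14 = h_2
h_2 ⋆ h_5 = h_10

h_10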